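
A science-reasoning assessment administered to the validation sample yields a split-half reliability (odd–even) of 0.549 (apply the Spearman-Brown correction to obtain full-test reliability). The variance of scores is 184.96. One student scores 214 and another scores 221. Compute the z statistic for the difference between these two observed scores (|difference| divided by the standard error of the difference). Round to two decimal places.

0.67

σ = 184.96^(1/2) = 13.6000
Full-length reliability (Spearman-Brown) = 2(0.549)/(1+0.549) ≈ 0.7088
SEM = 13.6000 × √(1 − 0.7088) = 13.6000 × √0.2912 ≈ 13.6000 × 0.5396 ≈ 7.3384
Standard error of the difference = 7.3384·√2 ≈ 10.3781
z = |214 − 221| / 10.3781 = 7 / 10.3781 ≈ 0.6745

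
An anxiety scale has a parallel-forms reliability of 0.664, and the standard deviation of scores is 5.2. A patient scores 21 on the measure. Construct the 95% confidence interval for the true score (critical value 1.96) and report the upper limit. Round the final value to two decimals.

SEM = 5.2000 · √(1 − 0.6640) = 5.2000 · √0.3360 ≈ 5.2000 · 0.5797 ≈ 3.0142
1.96 · SEM ≈ 5.9078
Upper bound: 21 + 5.9078 = 26.9078

26.91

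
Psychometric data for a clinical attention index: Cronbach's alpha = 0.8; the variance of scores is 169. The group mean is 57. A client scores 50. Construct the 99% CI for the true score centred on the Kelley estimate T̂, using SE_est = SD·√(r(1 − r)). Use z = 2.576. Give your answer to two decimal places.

σ = 169^(1/2) = 13.00000
Estimated true score = 0.80000*50 + (1 − 0.80000)*57 ≈ 51.40000
SE_est = SD * √(r(1 − r)) = 13.00000 * √0.16000 ≈ 13.00000 * 0.40000 ≈ 5.20000
99% CI: 51.40000 ± 13.39520 ≈ (38.00480, 64.79520)

[38.00, 64.80]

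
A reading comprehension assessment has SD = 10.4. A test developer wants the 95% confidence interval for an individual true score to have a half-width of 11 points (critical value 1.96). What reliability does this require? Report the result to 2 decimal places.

Required SEM = 11 / 1.96 ≈ 5.61224
Required reliability = 1 − (SEM/SD)² = 1 − 0.29121 ≈ 0.70879

0.71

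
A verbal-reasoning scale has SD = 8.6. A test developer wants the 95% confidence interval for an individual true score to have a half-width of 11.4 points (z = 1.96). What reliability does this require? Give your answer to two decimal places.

SEM needed = half-width / z = 11.4/1.96 ≈ 5.816
r = 1 − (SEM / SD)² = 1 − (5.816 / 8.6)² ≈ 1 − 0.457 ≈ 0.543

0.54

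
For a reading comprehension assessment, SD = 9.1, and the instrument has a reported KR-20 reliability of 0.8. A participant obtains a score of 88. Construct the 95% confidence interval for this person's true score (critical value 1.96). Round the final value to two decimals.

[80.02, 95.98]

SEM = 9.10000 · √(1 − 0.80000) = 9.10000 · √0.20000 ≃ 9.10000 · 0.44721 ≃ 4.06964
1.96 · SEM ≃ 7.97650
CI = 88 ± 7.97650 → [80.02350, 95.97650]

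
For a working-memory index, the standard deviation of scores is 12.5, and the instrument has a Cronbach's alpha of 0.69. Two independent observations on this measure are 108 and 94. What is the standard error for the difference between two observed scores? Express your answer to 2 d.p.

SEM = 12.500 · √(1 − 0.690) = 12.500 · √0.310 ≈ 12.500 · 0.557 ≈ 6.960
SE_diff = √2 · SEM ≈ 9.843

9.84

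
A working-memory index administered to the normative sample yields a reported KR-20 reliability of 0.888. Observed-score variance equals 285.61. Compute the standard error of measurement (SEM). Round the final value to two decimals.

σ = 285.61^(1/2) = 16.900
The standard error of measurement is 16.900*√(1 − 0.888) ≈ 16.900*0.335 ≈ 5.656.

5.66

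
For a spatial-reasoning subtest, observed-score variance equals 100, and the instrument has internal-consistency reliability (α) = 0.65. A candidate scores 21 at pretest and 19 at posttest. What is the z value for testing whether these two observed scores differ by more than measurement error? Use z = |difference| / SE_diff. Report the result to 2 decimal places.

SD = √100 ≈ 10.0000
SEM = 10.0000 × √(1 − 0.6500) = 10.0000 × √0.3500 ≈ 10.0000 × 0.5916 ≈ 5.9161
SE_diff = SEM × √2 ≈ 5.9161 × 1.4142 ≈ 8.3666
z = 2 / 8.3666 ≈ 0.2390

0.24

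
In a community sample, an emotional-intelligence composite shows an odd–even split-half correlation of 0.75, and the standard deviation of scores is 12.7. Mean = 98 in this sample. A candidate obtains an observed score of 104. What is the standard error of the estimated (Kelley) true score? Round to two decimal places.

r_full = 2·0.75 / (1 + 0.75) ≈ 0.8571
SE_est = 12.7000×√(0.8571×0.1429) ≈ 4.4441

4.44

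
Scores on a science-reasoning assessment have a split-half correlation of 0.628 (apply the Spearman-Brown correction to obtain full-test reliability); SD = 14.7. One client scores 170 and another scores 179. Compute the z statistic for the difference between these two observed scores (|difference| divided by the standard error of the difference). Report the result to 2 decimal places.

0.91

Spearman-Brown: r = 2(0.628) / (1 + 0.628) = 1.256 / 1.628 ≈ 0.771
SEM = 14.700 · √(1 − 0.771) = 14.700 · √0.229 ≈ 14.700 · 0.478 ≈ 7.027
SE_diff = √2 · SEM ≈ 9.937
z = |170 − 179| / 9.937 = 9 / 9.937 ≈ 0.906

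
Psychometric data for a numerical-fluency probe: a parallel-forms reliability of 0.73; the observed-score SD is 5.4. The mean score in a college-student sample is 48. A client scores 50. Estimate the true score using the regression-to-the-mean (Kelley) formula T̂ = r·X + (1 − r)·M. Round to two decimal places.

T̂ = r·X + (1 − r)·M = 0.730·50 + 0.270·48 = 36.500 + 12.960 ≃ 49.460

49.46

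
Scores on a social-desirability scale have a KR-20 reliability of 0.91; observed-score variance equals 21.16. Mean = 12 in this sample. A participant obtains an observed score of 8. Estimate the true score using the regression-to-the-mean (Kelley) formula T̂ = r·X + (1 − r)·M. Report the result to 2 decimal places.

8.36

T̂ = r·X + (1 − r)·M = 0.9100*8 + 0.0900*12 = 7.2800 + 1.0800 ≈ 8.3600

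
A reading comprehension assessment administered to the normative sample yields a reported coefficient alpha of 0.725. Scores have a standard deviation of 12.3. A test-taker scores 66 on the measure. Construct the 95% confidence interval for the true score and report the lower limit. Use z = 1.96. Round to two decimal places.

53.36

SEM = 12.3000·√(1 − 0.7250) ≈ 6.4502
Half-width = 1.96·6.4502 ≈ 12.6423
Lower bound: 66 − 12.6423 = 53.3577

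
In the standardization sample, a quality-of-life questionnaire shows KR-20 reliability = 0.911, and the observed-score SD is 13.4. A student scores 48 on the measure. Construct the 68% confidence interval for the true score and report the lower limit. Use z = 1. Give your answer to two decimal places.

SEM = 13.40000×√(1 − 0.91100) ≃ 3.99760
Half-width = 1×3.99760 ≃ 3.99760
Lower limit = 48 − 3.99760 ≃ 44.00240

44.00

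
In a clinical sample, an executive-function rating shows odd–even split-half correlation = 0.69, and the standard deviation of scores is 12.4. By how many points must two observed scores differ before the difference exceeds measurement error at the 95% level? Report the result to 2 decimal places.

r_full = 2·0.69 / (1 + 0.69) ≈ 0.8166
SEM = 12.4000*√(1 − 0.8166) ≈ 5.3108
Standard error of the difference = 5.3108·√2 ≈ 7.5106
Minimum reliable difference = 1.96 * SE_diff ≈ 1.96 * 7.5106 ≈ 14.7208

14.72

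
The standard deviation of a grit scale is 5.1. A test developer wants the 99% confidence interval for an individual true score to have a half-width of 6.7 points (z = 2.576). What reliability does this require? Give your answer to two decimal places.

0.74

Required SEM = 6.7 / 2.576 ≈ 2.6009
r = 1 − (2.6009/5.1)² ≈ 1 − 0.2601 ≈ 0.7399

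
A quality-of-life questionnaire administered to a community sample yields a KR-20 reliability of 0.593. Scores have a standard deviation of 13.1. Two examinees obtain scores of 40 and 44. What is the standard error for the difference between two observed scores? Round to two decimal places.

SEM = 13.1000 × √(1 − 0.5930) = 13.1000 × √0.4070 ≈ 13.1000 × 0.6380 ≈ 8.3573
SE_diff = √2 × SEM ≈ 11.8191

11.82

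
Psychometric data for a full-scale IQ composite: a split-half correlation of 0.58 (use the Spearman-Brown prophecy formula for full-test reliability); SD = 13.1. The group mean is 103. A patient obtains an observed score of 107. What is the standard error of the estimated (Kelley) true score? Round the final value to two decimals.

5.79

Full-length reliability (Spearman-Brown) = 2(0.58)/(1+0.58) ≈ 0.73418
SE_est = SD · √(r(1 − r)) = 13.10000 · √0.19516 ≈ 13.10000 · 0.44177 ≈ 5.78719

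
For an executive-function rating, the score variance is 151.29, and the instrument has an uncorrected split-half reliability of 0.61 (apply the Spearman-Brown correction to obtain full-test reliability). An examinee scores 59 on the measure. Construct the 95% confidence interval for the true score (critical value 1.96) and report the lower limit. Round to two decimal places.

σ = 151.29^(1/2) = 12.3000
Spearman-Brown: r = 2(0.61) / (1 + 0.61) = 1.2200 / 1.6100 ≈ 0.7578
The standard error of measurement is 12.3000·√(1 − 0.7578) ≈ 12.3000·0.4922 ≈ 6.0537.
Margin = 1.96 · 6.0537 ≈ 11.8653
Lower limit = 59 − 11.8653 ≈ 47.1347

47.13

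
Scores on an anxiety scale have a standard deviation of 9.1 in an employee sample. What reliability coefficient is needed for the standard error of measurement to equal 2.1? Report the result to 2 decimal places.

0.95

r = 1 − (SEM / SD)² = 1 − (2.1000 / 9.1)² ≈ 1 − 0.0533 ≈ 0.9467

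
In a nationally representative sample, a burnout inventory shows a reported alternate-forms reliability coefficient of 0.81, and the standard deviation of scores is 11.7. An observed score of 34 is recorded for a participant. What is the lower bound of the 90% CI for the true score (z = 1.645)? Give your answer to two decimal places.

SEM = 11.7000 · √(1 − 0.8100) = 11.7000 · √0.1900 ≈ 11.7000 · 0.4359 ≈ 5.0999
1.645 · SEM ≈ 8.3894
Lower limit = 34 − 8.3894 ≈ 25.6106

25.61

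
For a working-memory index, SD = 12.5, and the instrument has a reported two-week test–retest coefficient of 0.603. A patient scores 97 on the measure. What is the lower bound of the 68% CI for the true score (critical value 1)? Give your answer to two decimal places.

SEM = 12.500×√(1 − 0.603) ≃ 7.876
Half-width = 1×7.876 ≃ 7.876
Lower bound: 97 − 7.876 = 89.124

89.12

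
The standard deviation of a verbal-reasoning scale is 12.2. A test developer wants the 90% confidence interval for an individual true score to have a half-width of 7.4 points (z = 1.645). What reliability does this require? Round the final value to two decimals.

0.86

SEM needed = half-width / z = 7.4/1.645 ≈ 4.498
r = 1 − (SEM / SD)² = 1 − (4.498 / 12.2)² ≈ 1 − 0.136 ≈ 0.864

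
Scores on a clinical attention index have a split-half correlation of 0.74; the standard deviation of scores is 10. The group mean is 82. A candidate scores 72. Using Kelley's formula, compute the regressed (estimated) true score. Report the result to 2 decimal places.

73.49

Full-length reliability (Spearman-Brown) = 2(0.74)/(1+0.74) ≈ 0.8506
Estimated true score = 0.8506×72 + (1 − 0.8506)×82 ≈ 73.4943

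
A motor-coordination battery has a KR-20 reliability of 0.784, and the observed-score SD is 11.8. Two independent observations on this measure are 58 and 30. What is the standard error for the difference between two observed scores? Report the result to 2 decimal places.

SEM = 11.800×√(1 − 0.784) ≈ 5.484
Standard error of the difference = 5.484·√2 ≈ 7.756

7.76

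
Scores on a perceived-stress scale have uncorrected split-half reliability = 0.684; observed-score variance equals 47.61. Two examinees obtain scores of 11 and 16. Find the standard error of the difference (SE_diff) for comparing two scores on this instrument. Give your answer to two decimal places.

4.23

SD = √47.61 = 6.90000
r_full = 2·0.684 / (1 + 0.684) ≈ 0.81235
SEM = 6.90000 × √(1 − 0.81235) = 6.90000 × √0.18765 ≈ 6.90000 × 0.43318 ≈ 2.98897
Standard error of the difference = 2.98897·√2 ≈ 4.22704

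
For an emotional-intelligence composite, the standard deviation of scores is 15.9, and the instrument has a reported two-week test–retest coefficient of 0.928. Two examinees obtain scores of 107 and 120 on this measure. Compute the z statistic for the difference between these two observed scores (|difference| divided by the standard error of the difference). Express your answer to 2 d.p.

2.15

The standard error of measurement is 15.9000×√(1 − 0.9280) ≃ 15.9000×0.2683 ≃ 4.2664.
SE_diff = SEM × √2 ≃ 4.2664 × 1.4142 ≃ 6.0336
z = |107 − 120| / 6.0336 = 13 / 6.0336 ≃ 2.1546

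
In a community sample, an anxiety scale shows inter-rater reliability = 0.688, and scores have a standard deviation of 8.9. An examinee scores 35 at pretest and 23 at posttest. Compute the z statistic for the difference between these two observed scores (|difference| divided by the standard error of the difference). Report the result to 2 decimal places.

The standard error of measurement is 8.9000*√(1 − 0.6880) ≈ 8.9000*0.5586 ≈ 4.9713.
SE_diff = √2 * SEM ≈ 7.0304
z = |35 − 23| / 7.0304 = 12 / 7.0304 ≈ 1.7069

1.71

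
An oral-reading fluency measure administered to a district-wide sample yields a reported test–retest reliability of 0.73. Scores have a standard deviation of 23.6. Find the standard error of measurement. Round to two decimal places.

SEM = 23.6000 * √(1 − 0.7300) = 23.6000 * √0.2700 ≃ 23.6000 * 0.5196 ≃ 12.2629

12.26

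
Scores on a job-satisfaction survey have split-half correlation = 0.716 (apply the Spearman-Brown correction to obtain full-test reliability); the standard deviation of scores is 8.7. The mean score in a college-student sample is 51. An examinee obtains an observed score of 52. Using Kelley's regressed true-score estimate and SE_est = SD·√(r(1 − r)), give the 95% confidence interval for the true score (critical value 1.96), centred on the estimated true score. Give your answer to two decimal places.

[45.50, 58.17]

r_full = 2·0.716 / (1 + 0.716) ≈ 0.834
Estimated true score = 0.834×52 + (1 − 0.834)×51 ≈ 51.834
SE_est = SD × √(r(1 − r)) = 8.700 × √0.138 ≈ 8.700 × 0.372 ≈ 3.233
95% CI: 51.834 ± 6.337 ≈ (45.497, 58.172)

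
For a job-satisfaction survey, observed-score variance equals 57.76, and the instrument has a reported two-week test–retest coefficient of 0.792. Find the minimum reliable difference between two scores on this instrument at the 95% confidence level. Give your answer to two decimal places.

σ = 57.76^(1/2) = 7.600
SEM = 7.600 · √(1 − 0.792) = 7.600 · √0.208 ≈ 7.600 · 0.456 ≈ 3.466
SE_diff = √2 · SEM ≈ 4.902
Smallest detectable difference = 1.96·4.902 ≈ 9.608

9.61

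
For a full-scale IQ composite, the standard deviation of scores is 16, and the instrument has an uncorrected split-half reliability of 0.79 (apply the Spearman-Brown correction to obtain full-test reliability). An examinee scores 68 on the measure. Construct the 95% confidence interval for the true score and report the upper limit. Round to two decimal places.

78.74

r_full = 2·0.79 / (1 + 0.79) ≈ 0.883
SEM = 16.000·√(1 − 0.883) ≈ 5.480
Half-width = 1.96·5.480 ≈ 10.741
Upper bound: 68 + 10.741 = 78.741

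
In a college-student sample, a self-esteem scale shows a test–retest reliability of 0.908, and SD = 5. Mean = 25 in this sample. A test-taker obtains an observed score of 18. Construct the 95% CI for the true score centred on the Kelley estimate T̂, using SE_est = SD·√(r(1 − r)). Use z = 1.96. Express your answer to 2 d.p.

[15.81, 21.48]

Estimated true score = 0.9080·18 + (1 − 0.9080)·25 ≈ 18.6440
SE_est = SD · √(r(1 − r)) = 5.0000 · √0.0835 ≈ 5.0000 · 0.2890 ≈ 1.4451
95% CI: 18.6440 ± 2.8325 ≈ (15.8115, 21.4765)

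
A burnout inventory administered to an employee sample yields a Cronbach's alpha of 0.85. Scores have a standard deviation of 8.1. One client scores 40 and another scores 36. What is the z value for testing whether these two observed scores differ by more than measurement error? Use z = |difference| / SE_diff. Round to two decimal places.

SEM = 8.1000*√(1 − 0.8500) ≃ 3.1371
SE_diff = √2 * SEM ≃ 4.4366
z = |40 − 36| / 4.4366 = 4 / 4.4366 ≃ 0.9016

0.90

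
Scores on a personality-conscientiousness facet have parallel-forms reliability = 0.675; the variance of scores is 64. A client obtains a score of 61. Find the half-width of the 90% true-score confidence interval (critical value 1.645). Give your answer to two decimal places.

7.50

SD = √64 ≃ 8.000
SEM = 8.000 × √(1 − 0.675) = 8.000 × √0.325 ≃ 8.000 × 0.570 ≃ 4.561
Margin = 1.645 × 4.561 ≃ 7.502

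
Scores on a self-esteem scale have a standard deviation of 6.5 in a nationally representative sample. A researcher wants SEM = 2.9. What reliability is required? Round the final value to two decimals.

0.80

Required reliability = 1 − (SEM/SD)² = 1 − 0.1991 ≈ 0.8009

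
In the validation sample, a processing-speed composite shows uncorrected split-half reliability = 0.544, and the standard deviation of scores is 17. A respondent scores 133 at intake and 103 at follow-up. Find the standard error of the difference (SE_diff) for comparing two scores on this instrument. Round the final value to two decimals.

13.07

Spearman-Brown: r = 2(0.544) / (1 + 0.544) = 1.088 / 1.544 ≈ 0.705
SEM = 17.000 * √(1 − 0.705) = 17.000 * √0.295 ≈ 17.000 * 0.543 ≈ 9.239
SE_diff = √2 * SEM ≈ 13.065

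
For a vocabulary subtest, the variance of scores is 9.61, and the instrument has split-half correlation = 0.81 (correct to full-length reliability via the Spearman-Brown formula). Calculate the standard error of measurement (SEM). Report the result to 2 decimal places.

σ = 9.61^(1/2) = 3.1000
Full-length reliability (Spearman-Brown) = 2(0.81)/(1+0.81) ≈ 0.8950
SEM = 3.1000 · √(1 − 0.8950) = 3.1000 · √0.1050 ≈ 3.1000 · 0.3240 ≈ 1.0044

1.00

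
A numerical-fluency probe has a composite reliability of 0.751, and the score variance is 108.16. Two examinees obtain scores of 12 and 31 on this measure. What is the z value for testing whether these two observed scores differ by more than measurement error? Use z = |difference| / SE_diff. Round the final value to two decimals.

2.59

SD = √108.16 = 10.4000
SEM = 10.4000 × √(1 − 0.7510) = 10.4000 × √0.2490 ≈ 10.4000 × 0.4990 ≈ 5.1896
Standard error of the difference = 5.1896·√2 ≈ 7.3392
z = 19 / 7.3392 ≈ 2.5888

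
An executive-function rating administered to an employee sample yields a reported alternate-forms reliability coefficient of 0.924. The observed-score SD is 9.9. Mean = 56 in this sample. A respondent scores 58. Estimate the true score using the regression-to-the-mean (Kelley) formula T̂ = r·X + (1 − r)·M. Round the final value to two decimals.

57.85

T̂ = r·X + (1 − r)·M = 0.924*58 + 0.076*56 = 53.592 + 4.256 ≈ 57.848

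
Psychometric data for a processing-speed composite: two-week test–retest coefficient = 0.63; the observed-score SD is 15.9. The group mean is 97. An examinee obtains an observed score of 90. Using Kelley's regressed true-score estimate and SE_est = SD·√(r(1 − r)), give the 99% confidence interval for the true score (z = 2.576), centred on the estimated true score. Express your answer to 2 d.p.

[72.82, 112.36]

Estimated true score = 0.6300*90 + (1 − 0.6300)*97 ≈ 92.5900
SE_est = 15.9000*√(0.6300*0.3700) ≈ 7.6766
CI = 92.5900 ± 2.576 * 7.6766 → [72.8151, 112.3649]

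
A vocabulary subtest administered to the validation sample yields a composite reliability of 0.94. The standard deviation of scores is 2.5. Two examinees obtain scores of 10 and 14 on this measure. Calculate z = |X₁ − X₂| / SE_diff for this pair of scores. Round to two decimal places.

SEM = 2.5000·√(1 − 0.9400) ≃ 0.6124
SE_diff = √2 · SEM ≃ 0.8660
z = |10 − 14| / 0.8660 = 4 / 0.8660 ≃ 4.6188

4.62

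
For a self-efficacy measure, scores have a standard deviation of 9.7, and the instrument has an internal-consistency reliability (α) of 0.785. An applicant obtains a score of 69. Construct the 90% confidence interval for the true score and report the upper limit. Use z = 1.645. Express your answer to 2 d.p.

76.40

The standard error of measurement is 9.700·√(1 − 0.785) ≈ 9.700·0.464 ≈ 4.498.
Half-width = 1.645·4.498 ≈ 7.399
Upper bound: 69 + 7.399 = 76.399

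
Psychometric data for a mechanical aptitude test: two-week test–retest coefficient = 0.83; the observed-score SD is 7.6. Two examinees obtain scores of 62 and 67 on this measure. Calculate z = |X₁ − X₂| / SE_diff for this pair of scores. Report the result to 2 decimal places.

The standard error of measurement is 7.600×√(1 − 0.830) ≈ 7.600×0.412 ≈ 3.134.
SE_diff = √2 × SEM ≈ 4.432
z = |62 − 67| / 4.432 = 5 / 4.432 ≈ 1.128

1.13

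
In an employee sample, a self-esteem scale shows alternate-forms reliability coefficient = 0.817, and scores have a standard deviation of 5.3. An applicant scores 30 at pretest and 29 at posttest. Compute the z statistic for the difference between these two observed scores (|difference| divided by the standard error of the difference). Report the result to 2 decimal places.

SEM = 5.30000 · √(1 − 0.81700) = 5.30000 · √0.18300 ≈ 5.30000 · 0.42778 ≈ 2.26726
SE_diff = SEM · √2 ≈ 2.26726 · 1.41421 ≈ 3.20639
z = 1 / 3.20639 ≈ 0.31188

0.31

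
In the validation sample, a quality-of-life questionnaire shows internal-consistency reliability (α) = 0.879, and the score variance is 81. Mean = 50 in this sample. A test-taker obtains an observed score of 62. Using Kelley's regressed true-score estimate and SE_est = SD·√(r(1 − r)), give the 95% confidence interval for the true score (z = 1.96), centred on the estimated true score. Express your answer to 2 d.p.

[54.80, 66.30]

SD = √81 ≈ 9.0000
Estimated true score = 0.8790·62 + (1 − 0.8790)·50 ≈ 60.5480
SE_est = SD · √(r(1 − r)) = 9.0000 · √0.1064 ≈ 9.0000 · 0.3261 ≈ 2.9351
CI = 60.5480 ± 1.96 · 2.9351 → [54.7951, 66.3009]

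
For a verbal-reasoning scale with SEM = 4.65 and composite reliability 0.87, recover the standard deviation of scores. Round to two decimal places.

SD = SEM / √(1 − r) = 4.65 / √0.13000 ≈ 4.65 / 0.36056 ≈ 12.89678

12.90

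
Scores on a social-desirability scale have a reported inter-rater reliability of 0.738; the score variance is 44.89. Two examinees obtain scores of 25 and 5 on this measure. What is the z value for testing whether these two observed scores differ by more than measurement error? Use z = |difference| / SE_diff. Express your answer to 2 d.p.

4.12

SD = √44.89 ≃ 6.7000
SEM = 6.7000·√(1 − 0.7380) ≃ 3.4295
SE_diff = SEM · √2 ≃ 3.4295 · 1.4142 ≃ 4.8500
z = 20 / 4.8500 ≃ 4.1237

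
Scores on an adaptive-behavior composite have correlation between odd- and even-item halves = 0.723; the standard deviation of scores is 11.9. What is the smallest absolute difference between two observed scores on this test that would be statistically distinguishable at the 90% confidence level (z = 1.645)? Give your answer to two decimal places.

11.10

Full-length reliability (Spearman-Brown) = 2(0.723)/(1+0.723) ≈ 0.839
SEM = 11.900 · √(1 − 0.839) = 11.900 · √0.161 ≈ 11.900 · 0.401 ≈ 4.771
SE_diff = √2 · SEM ≈ 6.748
Minimum reliable difference = 1.645 · SE_diff ≈ 1.645 · 6.748 ≈ 11.100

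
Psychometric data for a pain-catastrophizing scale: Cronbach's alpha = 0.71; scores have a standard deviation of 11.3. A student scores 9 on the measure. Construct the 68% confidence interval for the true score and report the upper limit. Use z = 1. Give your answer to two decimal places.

15.09

SEM = 11.30000×√(1 − 0.71000) ≃ 6.08524
Margin = 1 × 6.08524 ≃ 6.08524
Upper bound: 9 + 6.08524 = 15.08524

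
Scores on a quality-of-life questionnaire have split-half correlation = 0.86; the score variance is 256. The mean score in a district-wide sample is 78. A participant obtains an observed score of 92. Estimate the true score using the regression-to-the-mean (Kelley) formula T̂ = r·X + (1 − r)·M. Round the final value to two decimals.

90.95

r_full = 2·0.86 / (1 + 0.86) ≃ 0.9247
T̂ = 0.9247(92) + 0.0753(78) ≃ 90.9462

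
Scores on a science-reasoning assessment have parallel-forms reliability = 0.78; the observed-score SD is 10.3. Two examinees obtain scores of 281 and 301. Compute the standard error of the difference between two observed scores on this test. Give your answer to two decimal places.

SEM = 10.3000*√(1 − 0.7800) ≈ 4.8311
Standard error of the difference = 4.8311·√2 ≈ 6.8322

6.83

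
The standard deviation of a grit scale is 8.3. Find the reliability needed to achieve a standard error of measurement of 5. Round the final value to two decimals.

0.64

Required reliability = 1 − (SEM/SD)² = 1 − 0.363 ≈ 0.637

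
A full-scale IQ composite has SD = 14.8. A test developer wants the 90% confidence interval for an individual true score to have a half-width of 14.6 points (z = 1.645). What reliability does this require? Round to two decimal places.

Required SEM = 14.6 / 1.645 ≈ 8.87538
r = 1 − (8.87538/14.8)² ≈ 1 − 0.35963 ≈ 0.64037

0.64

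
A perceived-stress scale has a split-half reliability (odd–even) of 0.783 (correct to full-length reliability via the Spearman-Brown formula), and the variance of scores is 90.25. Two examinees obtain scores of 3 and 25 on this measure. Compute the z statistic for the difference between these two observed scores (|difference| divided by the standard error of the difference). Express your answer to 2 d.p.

4.69

SD = √90.25 = 9.5000
Full-length reliability (Spearman-Brown) = 2(0.783)/(1+0.783) ≈ 0.8783
The standard error of measurement is 9.5000·√(1 − 0.8783) ≈ 9.5000·0.3489 ≈ 3.3142.
Standard error of the difference = 3.3142·√2 ≈ 4.6870
z = |3 − 25| / 4.6870 = 22 / 4.6870 ≈ 4.6939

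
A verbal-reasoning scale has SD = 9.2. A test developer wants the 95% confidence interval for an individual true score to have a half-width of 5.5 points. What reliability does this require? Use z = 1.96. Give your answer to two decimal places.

SEM needed = half-width / z = 5.5/1.96 ≈ 2.8061
Required reliability = 1 − (SEM/SD)² = 1 − 0.0930 ≈ 0.9070

0.91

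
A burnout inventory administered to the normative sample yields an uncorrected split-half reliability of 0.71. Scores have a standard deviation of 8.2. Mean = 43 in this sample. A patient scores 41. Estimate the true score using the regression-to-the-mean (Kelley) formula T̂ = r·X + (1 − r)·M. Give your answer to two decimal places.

41.34

Full-length reliability (Spearman-Brown) = 2(0.71)/(1+0.71) ≈ 0.830
T̂ = r·X + (1 − r)·M = 0.830×41 + 0.170×43 ≈ 34.047 + 7.292 ≈ 41.339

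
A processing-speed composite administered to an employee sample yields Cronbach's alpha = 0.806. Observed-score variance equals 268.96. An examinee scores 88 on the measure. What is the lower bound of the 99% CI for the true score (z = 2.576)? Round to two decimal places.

69.39

SD = √268.96 ≈ 16.4000
SEM = 16.4000·√(1 − 0.8060) ≈ 7.2235
Margin = 2.576 · 7.2235 ≈ 18.6076
Lower bound: 88 − 18.6076 = 69.3924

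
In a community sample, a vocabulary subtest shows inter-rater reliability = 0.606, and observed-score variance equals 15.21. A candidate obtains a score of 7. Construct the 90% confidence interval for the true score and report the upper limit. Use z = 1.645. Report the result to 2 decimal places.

11.03

σ = 15.21^(1/2) = 3.9000
The standard error of measurement is 3.9000×√(1 − 0.6060) ≈ 3.9000×0.6277 ≈ 2.4480.
Half-width = 1.645×2.4480 ≈ 4.0270
Upper limit = 7 + 4.0270 ≈ 11.0270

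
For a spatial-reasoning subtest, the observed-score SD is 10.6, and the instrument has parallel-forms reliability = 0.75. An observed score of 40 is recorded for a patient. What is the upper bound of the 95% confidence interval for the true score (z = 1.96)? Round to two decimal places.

50.39

The standard error of measurement is 10.600×√(1 − 0.750) ≃ 10.600×0.500 ≃ 5.300.
Half-width = 1.96×5.300 ≃ 10.388
Upper bound: 40 + 10.388 = 50.388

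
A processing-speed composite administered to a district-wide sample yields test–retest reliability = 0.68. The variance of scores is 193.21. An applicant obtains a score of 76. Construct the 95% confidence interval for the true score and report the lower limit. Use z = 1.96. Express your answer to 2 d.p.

SD = √193.21 = 13.9000
SEM = 13.9000*√(1 − 0.6800) ≃ 7.8630
Margin = 1.96 * 7.8630 ≃ 15.4115
Lower limit = 76 − 15.4115 ≃ 60.5885

60.59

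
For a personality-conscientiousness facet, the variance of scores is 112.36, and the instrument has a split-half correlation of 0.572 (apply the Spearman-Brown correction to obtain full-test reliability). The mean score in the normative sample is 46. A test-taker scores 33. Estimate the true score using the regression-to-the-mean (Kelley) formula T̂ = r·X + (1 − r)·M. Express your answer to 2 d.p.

36.54

Spearman-Brown: r = 2(0.572) / (1 + 0.572) = 1.144 / 1.572 ≈ 0.728
Estimated true score = 0.728×33 + (1 − 0.728)×46 ≈ 36.539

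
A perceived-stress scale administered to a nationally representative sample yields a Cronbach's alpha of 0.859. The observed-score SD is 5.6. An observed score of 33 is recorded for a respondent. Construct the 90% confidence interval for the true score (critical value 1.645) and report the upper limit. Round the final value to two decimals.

SEM = 5.600*√(1 − 0.859) ≃ 2.103
1.645 * SEM ≃ 3.459
Upper bound: 33 + 3.459 = 36.459

36.46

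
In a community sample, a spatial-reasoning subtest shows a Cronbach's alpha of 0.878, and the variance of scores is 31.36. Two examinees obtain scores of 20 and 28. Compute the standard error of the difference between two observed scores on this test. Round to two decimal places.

2.77

SD = √31.36 = 5.60000
SEM = 5.60000*√(1 − 0.87800) ≈ 1.95600
SE_diff = SEM * √2 ≈ 1.95600 * 1.41421 ≈ 2.76620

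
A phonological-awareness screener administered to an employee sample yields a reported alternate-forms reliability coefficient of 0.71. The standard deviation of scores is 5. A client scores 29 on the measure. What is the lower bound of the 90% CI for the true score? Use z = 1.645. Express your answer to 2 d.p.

SEM = 5.000 · √(1 − 0.710) = 5.000 · √0.290 ≈ 5.000 · 0.539 ≈ 2.693
1.645 · SEM ≈ 4.429
Lower limit = 29 − 4.429 ≈ 24.571

24.57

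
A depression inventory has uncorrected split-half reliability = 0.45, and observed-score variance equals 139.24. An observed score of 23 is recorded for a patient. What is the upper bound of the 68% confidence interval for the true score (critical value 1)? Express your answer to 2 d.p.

30.27

SD = √139.24 ≈ 11.800
r_full = 2·0.45 / (1 + 0.45) ≈ 0.621
SEM = 11.800*√(1 − 0.621) ≈ 7.267
Margin = 1 * 7.267 ≈ 7.267
Upper bound: 23 + 7.267 = 30.267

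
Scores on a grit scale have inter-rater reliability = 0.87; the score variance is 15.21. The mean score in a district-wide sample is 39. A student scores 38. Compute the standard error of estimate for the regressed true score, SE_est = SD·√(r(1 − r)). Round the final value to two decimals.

1.31

SD = √15.21 ≃ 3.9000
SE_est = 3.9000·√(0.8700·0.1300) ≃ 1.3116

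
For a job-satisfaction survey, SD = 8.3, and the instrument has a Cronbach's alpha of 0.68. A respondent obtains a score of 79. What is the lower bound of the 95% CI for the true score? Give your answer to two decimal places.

69.80

SEM = 8.30000·√(1 − 0.68000) ≈ 4.69519
Half-width = 1.96·4.69519 ≈ 9.20257
Lower bound: 79 − 9.20257 = 69.79743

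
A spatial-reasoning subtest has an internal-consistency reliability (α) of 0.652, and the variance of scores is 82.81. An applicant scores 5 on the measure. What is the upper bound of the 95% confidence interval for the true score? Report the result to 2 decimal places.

15.52

SD = √82.81 ≃ 9.100
The standard error of measurement is 9.100·√(1 − 0.652) ≃ 9.100·0.590 ≃ 5.368.
Half-width = 1.96·5.368 ≃ 10.522
Upper bound: 5 + 10.522 = 15.522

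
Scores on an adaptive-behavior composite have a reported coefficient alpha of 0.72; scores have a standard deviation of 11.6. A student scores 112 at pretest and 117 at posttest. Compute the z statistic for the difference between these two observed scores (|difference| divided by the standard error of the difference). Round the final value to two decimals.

0.58

SEM = 11.60000 * √(1 − 0.72000) = 11.60000 * √0.28000 ≈ 11.60000 * 0.52915 ≈ 6.13814
Standard error of the difference = 6.13814·√2 ≈ 8.68065
z = 5 / 8.68065 ≈ 0.57599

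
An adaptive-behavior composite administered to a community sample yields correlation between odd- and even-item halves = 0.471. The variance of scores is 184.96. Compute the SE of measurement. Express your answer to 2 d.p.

8.16

SD = √184.96 = 13.600
Full-length reliability (Spearman-Brown) = 2(0.471)/(1+0.471) ≃ 0.640
The standard error of measurement is 13.600×√(1 − 0.640) ≃ 13.600×0.600 ≃ 8.156.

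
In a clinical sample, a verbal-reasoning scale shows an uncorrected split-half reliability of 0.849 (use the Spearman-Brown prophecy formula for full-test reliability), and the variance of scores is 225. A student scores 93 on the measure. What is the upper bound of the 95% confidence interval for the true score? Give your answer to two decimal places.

101.40

SD = √225 = 15.000
Spearman-Brown: r = 2(0.849) / (1 + 0.849) = 1.698 / 1.849 ≃ 0.918
SEM = 15.000*√(1 − 0.918) ≃ 4.287
1.96 * SEM ≃ 8.402
Upper bound: 93 + 8.402 = 101.402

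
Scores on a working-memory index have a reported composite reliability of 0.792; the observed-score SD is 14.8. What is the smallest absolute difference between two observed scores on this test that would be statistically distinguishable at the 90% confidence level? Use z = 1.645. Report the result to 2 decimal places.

15.70

SEM = 14.8000 × √(1 − 0.7920) = 14.8000 × √0.2080 ≈ 14.8000 × 0.4561 ≈ 6.7498
SE_diff = √2 × SEM ≈ 9.5457
Smallest detectable difference = 1.645×9.5457 ≈ 15.7027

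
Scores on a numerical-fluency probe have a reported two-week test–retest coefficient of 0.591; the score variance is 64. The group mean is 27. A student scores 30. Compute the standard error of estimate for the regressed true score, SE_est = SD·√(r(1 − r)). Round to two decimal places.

3.93

SD = √64 = 8.000
SE_est = SD × √(r(1 − r)) = 8.000 × √0.242 ≈ 8.000 × 0.492 ≈ 3.933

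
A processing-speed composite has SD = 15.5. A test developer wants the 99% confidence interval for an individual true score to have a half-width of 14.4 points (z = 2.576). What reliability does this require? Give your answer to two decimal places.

0.87

SEM needed = half-width / z = 14.4/2.576 ≈ 5.5901
r = 1 − (5.5901/15.5)² ≈ 1 − 0.1301 ≈ 0.8699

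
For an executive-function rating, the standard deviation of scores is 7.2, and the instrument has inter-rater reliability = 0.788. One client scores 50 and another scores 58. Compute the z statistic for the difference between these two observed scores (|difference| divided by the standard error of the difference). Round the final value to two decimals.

1.71

SEM = 7.2000 * √(1 − 0.7880) = 7.2000 * √0.2120 ≃ 7.2000 * 0.4604 ≃ 3.3151
SE_diff = SEM * √2 ≃ 3.3151 * 1.4142 ≃ 4.6883
z = |50 − 58| / 4.6883 = 8 / 4.6883 ≃ 1.7064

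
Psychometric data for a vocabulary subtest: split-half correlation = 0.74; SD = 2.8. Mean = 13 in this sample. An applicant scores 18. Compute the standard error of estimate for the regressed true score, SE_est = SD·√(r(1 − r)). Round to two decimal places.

r_full = 2·0.74 / (1 + 0.74) ≈ 0.8506
SE_est = SD * √(r(1 − r)) = 2.8000 * √0.1271 ≈ 2.8000 * 0.3565 ≈ 0.9982

1.00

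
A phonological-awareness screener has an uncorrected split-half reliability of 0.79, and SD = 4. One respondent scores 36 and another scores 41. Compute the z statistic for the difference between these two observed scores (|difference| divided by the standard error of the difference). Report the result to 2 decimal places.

2.58

Spearman-Brown: r = 2(0.79) / (1 + 0.79) = 1.580 / 1.790 ≈ 0.883
SEM = 4.000 × √(1 − 0.883) = 4.000 × √0.117 ≈ 4.000 × 0.343 ≈ 1.370
SE_diff = SEM × √2 ≈ 1.370 × 1.414 ≈ 1.938
z = 5 / 1.938 ≈ 2.581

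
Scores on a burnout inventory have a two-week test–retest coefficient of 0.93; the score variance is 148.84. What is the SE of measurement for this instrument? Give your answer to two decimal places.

3.23

SD = √148.84 ≃ 12.2000
SEM = 12.2000 · √(1 − 0.9300) = 12.2000 · √0.0700 ≃ 12.2000 · 0.2646 ≃ 3.2278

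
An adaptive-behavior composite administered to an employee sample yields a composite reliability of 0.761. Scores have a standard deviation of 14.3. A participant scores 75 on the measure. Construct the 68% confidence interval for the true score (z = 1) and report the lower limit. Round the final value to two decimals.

68.01

SEM = 14.300 × √(1 − 0.761) = 14.300 × √0.239 ≈ 14.300 × 0.489 ≈ 6.991
Half-width = 1×6.991 ≈ 6.991
Lower limit = 75 − 6.991 ≈ 68.009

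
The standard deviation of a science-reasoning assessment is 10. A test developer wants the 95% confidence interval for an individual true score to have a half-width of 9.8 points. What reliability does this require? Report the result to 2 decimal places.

Required SEM = 9.8 / 1.96 ≈ 5.000
Required reliability = 1 − (SEM/SD)² = 1 − 0.250 ≈ 0.750

0.75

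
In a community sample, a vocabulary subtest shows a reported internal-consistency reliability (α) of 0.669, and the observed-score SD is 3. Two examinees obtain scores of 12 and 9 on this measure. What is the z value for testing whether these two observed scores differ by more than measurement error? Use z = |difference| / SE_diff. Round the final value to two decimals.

SEM = 3.000 · √(1 − 0.669) = 3.000 · √0.331 ≈ 3.000 · 0.575 ≈ 1.726
SE_diff = SEM · √2 ≈ 1.726 · 1.414 ≈ 2.441
z = 3 / 2.441 ≈ 1.229

1.23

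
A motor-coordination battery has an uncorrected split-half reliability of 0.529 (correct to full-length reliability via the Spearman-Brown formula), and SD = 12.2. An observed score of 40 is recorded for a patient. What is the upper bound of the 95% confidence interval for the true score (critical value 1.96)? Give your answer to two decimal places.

53.27

Full-length reliability (Spearman-Brown) = 2(0.529)/(1+0.529) ≃ 0.6920
SEM = 12.2000×√(1 − 0.6920) ≃ 6.7712
1.96 × SEM ≃ 13.2716
Upper bound: 40 + 13.2716 = 53.2716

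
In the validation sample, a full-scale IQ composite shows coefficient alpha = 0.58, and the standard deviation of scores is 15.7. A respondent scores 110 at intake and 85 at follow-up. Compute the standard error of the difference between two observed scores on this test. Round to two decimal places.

14.39

The standard error of measurement is 15.7000·√(1 − 0.5800) ≈ 15.7000·0.6481 ≈ 10.1748.
SE_diff = √2 · SEM ≈ 14.3893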